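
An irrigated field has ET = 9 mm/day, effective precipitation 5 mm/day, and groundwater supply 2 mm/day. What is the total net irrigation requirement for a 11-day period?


Daily deficit = ET - Pe - GW = 9 - 5 - 2 = 2 mm/day
NIR = 2 * 11 = 22 mm

22.0000 mm


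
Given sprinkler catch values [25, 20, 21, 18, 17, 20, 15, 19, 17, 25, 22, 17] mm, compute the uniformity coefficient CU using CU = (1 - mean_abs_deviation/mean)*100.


mean = 19.666667 mm
MAD = 2.500000 mm
CU = (1 - 2.500000/19.666667)*100

87.2881 %


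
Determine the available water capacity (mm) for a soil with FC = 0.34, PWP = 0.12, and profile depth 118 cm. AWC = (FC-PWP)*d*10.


AWC = (FC - PWP) * d * 10
AWC = (0.34 - 0.12) * 118 * 10
AWC = 0.2200 * 118 * 10

259.6000 mm


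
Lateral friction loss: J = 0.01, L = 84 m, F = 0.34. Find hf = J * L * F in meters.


hf = J * L * F = 0.01 * 84 * 0.34 = 0.2856 m

0.2856 m


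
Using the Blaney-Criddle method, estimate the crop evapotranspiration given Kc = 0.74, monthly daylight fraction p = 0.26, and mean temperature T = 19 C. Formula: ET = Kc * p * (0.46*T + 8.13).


ET = Kc * p * (0.46*T + 8.13)
ET = 0.74 * 0.26 * (0.46*19 + 8.13)
ET = 0.74 * 0.26 * 16.8700

3.2458 mm/day


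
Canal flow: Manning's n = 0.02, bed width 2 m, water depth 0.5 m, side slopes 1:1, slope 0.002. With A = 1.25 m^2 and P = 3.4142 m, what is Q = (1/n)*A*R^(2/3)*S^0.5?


R = A/P = 1.25/3.4142 = 0.366118
Q = (1/0.02) * 1.25 * 0.366118^(2/3) * 0.002^0.5

1.4305 m^3/s


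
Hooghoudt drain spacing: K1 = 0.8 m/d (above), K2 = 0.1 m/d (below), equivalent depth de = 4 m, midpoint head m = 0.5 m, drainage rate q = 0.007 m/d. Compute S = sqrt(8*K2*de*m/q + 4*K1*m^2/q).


S^2 = 8*K2*de*m/q + 4*K1*m^2/q
S^2 = 8*0.1*4*0.5/0.007 + 4*0.8*0.5^2/0.007
S = sqrt(342.8571)

18.5164 m


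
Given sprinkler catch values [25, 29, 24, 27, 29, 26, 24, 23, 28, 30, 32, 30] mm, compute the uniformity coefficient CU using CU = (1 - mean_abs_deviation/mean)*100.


mean = 27.250000 mm
MAD = 2.416667 mm
CU = (1 - 2.416667/27.250000)*100

91.1315 %


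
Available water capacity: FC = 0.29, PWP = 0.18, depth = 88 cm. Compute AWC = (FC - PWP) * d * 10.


AWC = (FC - PWP) * d * 10
AWC = (0.29 - 0.18) * 88 * 10
AWC = 0.1100 * 88 * 10

96.8000 mm


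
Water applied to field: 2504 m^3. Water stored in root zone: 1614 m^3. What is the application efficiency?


Ea = V_root / V_field * 100 = 1614 / 2504 * 100 = 64.4569%

64.4569 %


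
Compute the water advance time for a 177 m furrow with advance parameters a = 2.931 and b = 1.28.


t = (L/a)^(1/b)
t = (177/2.931)^(1/1.28)
t = 60.388946^(1/1.28)

24.6248 min


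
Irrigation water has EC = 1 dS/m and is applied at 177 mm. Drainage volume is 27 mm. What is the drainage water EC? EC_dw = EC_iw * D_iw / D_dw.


EC_dw = EC_iw * D_iw / D_dw
EC_dw = 1 * 177 / 27
EC_dw = 177 / 27

6.5556 dS/m


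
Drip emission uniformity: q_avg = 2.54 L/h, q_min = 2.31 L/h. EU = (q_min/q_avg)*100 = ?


EU = (q_min/q_avg)*100 = (2.31/2.54)*100 = 90.9449%

90.9449 %


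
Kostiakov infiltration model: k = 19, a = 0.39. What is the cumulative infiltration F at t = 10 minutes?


F = k * t^a = 19 * 10^0.39
F = 19 * 2.454709

46.6395 mm


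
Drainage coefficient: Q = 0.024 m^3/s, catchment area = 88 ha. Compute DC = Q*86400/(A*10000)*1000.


DC = Q * 86400 / (A * 10000) * 1000
DC = 0.024 * 86400 / (88 * 10000) * 1000
DC = 2073600.0000 / 880000

2.3564 mm/day


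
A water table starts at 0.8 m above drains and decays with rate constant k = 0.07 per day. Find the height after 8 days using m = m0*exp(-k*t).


m = m0 * exp(-k*t)
m = 0.8 * exp(-0.07 * 8)
m = 0.8 * exp(-0.5600)

0.4570 m


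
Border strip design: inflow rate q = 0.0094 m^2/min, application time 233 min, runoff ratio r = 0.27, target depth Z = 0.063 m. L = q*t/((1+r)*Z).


L = q*t/((1+r)*Z)
L = 0.0094*233/((1+0.27)*0.063)
L = 2.1902/0.08001

27.3741 m


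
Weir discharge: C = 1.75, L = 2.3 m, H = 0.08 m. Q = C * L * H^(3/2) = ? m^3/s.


Q = C * L * H^(3/2) = 1.75 * 2.3 * 0.08^1.5 = 1.75 * 2.3 * 0.022627

0.0911 m^3/s


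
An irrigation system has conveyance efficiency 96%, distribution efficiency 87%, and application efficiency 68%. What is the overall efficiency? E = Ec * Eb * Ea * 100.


Ec = 0.96, Eb = 0.87, Ea = 0.68
E = 0.96 * 0.87 * 0.68 * 100 = 56.7936%

56.7936 %


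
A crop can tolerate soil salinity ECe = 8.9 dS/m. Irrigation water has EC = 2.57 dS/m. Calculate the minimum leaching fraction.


LR = ECiw / (5*ECe - ECiw)
LR = 2.57 / (5*8.9 - 2.57)
LR = 2.57 / 41.9300

0.0613


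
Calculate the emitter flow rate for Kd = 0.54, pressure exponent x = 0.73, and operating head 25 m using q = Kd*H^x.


q = Kd * H^x = 0.54 * 25^0.73 = 0.54 * 10.483256

5.6610 L/h


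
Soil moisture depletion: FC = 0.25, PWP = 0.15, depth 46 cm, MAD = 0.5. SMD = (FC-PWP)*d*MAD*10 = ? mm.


SMD = (FC - PWP) * d * MAD * 10
SMD = (0.25 - 0.15) * 46 * 0.5 * 10
SMD = 0.1000 * 46 * 0.5 * 10

23.0000 mm


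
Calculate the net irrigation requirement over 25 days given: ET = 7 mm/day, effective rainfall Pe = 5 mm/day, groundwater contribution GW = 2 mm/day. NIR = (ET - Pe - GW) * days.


Daily deficit = ET - Pe - GW = 7 - 5 - 2 = 0 mm/day
NIR = 0 * 25 = 0 mm

0 mm


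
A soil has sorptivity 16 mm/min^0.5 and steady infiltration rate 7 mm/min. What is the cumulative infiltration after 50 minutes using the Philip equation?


F = S*sqrt(t) + A*t
F = 16*sqrt(50) + 7*50
F = 16*7.071068 + 350

463.1371 mm


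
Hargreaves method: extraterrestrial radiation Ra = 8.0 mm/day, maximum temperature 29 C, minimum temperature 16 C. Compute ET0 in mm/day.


Tmean = (Tmax + Tmin)/2 = (29 + 16)/2 = 22.5
ET0 = 0.0023 * 8.0 * (22.5 + 17.8) * sqrt(29 - 16)
ET0 = 0.0023 * 8.0 * 40.3 * 3.605551

2.6736 mm/day


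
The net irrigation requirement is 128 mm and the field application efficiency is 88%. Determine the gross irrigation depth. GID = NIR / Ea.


Ea = 88% = 0.88
GID = NIR / Ea = 128 / 0.88 = 145.4545 mm

145.4545 mm


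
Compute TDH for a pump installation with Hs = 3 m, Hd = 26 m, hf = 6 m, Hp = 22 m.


TDH = Hs + Hd + hf + Hp = 3 + 26 + 6 + 22 = 57

57 m


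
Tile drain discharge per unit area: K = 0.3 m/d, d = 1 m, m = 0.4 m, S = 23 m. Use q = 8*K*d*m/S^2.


q = 8*K*d*m/S^2
q = 8*0.3*1*0.4/23^2
q = 0.9600 / 529

0.0018 m/d


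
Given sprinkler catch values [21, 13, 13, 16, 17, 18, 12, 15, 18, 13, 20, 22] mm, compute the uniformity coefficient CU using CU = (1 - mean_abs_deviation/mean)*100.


mean = 16.500000 mm
MAD = 2.833333 mm
CU = (1 - 2.833333/16.500000)*100

82.8283 %


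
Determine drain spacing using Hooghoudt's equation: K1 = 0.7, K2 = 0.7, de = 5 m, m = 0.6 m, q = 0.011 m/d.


S^2 = 8*K2*de*m/q + 4*K1*m^2/q
S^2 = 8*0.7*5*0.6/0.011 + 4*0.7*0.6^2/0.011
S = sqrt(1618.9091)

40.2357 m


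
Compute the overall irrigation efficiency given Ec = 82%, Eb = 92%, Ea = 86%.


Ec = 0.82, Eb = 0.92, Ea = 0.86
E = 0.82 * 0.92 * 0.86 * 100 = 64.8784%

64.8784 %


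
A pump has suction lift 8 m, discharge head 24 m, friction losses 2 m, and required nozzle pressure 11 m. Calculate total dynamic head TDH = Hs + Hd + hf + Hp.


TDH = Hs + Hd + hf + Hp = 8 + 24 + 2 + 11 = 45

45 m


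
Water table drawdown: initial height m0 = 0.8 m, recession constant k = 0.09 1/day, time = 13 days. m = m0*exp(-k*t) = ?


m = m0 * exp(-k*t)
m = 0.8 * exp(-0.09 * 13)
m = 0.8 * exp(-1.1700)

0.2483 m


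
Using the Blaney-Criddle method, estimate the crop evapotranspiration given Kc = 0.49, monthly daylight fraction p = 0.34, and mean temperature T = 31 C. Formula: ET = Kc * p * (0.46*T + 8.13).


ET = Kc * p * (0.46*T + 8.13)
ET = 0.49 * 0.34 * (0.46*31 + 8.13)
ET = 0.49 * 0.34 * 22.3900

3.7302 mm/day


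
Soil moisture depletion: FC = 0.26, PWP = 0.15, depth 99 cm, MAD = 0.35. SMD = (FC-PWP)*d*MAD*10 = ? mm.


SMD = (FC - PWP) * d * MAD * 10
SMD = (0.26 - 0.15) * 99 * 0.35 * 10
SMD = 0.1100 * 99 * 0.35 * 10

38.1150 mm


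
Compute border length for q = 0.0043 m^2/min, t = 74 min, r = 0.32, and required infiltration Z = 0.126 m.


L = q*t/((1+r)*Z)
L = 0.0043*74/((1+0.32)*0.126)
L = 0.3182/0.16632

1.9132 m


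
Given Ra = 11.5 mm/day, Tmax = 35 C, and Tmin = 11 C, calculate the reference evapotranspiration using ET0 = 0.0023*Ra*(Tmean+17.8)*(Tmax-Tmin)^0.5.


Tmean = (Tmax + Tmin)/2 = (35 + 11)/2 = 23.0
ET0 = 0.0023 * 11.5 * (23.0 + 17.8) * sqrt(35 - 11)
ET0 = 0.0023 * 11.5 * 40.8 * 4.898979

5.2868 mm/day


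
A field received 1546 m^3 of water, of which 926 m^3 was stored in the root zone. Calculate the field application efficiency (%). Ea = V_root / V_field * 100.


Ea = V_root / V_field * 100 = 926 / 1546 * 100 = 59.8965%

59.8965 %


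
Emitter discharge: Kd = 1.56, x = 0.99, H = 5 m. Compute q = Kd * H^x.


q = Kd * H^x = 1.56 * 5^0.99 = 1.56 * 4.920172

7.6755 L/h


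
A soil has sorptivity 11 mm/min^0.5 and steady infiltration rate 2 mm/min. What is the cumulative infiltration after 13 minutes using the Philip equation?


F = S*sqrt(t) + A*t
F = 11*sqrt(13) + 2*13
F = 11*3.605551 + 26

65.6611 mm


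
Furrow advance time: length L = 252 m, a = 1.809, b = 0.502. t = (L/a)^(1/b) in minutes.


t = (L/a)^(1/b)
t = (252/1.809)^(1/0.502)
t = 139.303483^(1/0.502)

18656.9474 min


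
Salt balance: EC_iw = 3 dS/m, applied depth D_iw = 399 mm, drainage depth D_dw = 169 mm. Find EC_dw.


EC_dw = EC_iw * D_iw / D_dw
EC_dw = 3 * 399 / 169
EC_dw = 1197 / 169

7.0828 dS/m


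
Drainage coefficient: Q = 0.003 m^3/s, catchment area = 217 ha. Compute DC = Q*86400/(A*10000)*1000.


DC = Q * 86400 / (A * 10000) * 1000
DC = 0.003 * 86400 / (217 * 10000) * 1000
DC = 259200.0000 / 2170000

0.1194 mm/day


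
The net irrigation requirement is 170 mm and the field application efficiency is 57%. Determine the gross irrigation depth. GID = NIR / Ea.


Ea = 57% = 0.57
GID = NIR / Ea = 170 / 0.57 = 298.2456 mm

298.2456 mm


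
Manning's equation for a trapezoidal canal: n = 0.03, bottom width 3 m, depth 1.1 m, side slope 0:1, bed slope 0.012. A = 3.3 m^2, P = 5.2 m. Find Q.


R = A/P = 3.3/5.2 = 0.634615
Q = (1/0.03) * 3.3 * 0.634615^(2/3) * 0.012^0.5

8.8986 m^3/s


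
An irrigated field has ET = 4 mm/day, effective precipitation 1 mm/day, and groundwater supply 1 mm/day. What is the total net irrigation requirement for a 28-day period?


Daily deficit = ET - Pe - GW = 4 - 1 - 1 = 2 mm/day
NIR = 2 * 28 = 56 mm

56.0000 mm


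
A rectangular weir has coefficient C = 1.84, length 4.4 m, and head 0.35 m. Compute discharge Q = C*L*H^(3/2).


Q = C * L * H^(3/2) = 1.84 * 4.4 * 0.35^1.5 = 1.84 * 4.4 * 0.207063

1.6764 m^3/s


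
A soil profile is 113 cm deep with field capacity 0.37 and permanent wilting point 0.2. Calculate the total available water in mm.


AWC = (FC - PWP) * d * 10
AWC = (0.37 - 0.2) * 113 * 10
AWC = 0.1700 * 113 * 10

192.1000 mm


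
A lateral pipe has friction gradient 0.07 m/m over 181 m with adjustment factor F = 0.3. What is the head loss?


hf = J * L * F = 0.07 * 181 * 0.3 = 3.8010 m

3.8010 m


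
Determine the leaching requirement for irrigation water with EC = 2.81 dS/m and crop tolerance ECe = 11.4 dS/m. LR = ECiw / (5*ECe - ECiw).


LR = ECiw / (5*ECe - ECiw)
LR = 2.81 / (5*11.4 - 2.81)
LR = 2.81 / 54.1900

0.0519


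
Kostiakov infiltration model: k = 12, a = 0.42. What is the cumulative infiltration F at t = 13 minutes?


F = k * t^a = 12 * 13^0.42
F = 12 * 2.936677

35.2401 mm


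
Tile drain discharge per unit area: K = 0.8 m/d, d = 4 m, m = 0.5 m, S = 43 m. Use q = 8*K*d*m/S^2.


q = 8*K*d*m/S^2
q = 8*0.8*4*0.5/43^2
q = 12.8000 / 1849

0.0069 m/d


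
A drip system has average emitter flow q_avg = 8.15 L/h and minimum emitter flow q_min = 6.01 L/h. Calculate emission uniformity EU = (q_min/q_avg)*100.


EU = (q_min/q_avg)*100 = (6.01/8.15)*100 = 73.7423%

73.7423 %


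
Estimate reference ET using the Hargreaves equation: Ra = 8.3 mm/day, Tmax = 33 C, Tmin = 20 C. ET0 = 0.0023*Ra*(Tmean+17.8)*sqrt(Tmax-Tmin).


Tmean = (Tmax + Tmin)/2 = (33 + 20)/2 = 26.5
ET0 = 0.0023 * 8.3 * (26.5 + 17.8) * sqrt(33 - 20)
ET0 = 0.0023 * 8.3 * 44.3 * 3.605551

3.0492 mm/day


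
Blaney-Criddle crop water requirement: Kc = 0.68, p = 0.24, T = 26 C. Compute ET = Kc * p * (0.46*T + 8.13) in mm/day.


ET = Kc * p * (0.46*T + 8.13)
ET = 0.68 * 0.24 * (0.46*26 + 8.13)
ET = 0.68 * 0.24 * 20.0900

3.2787 mm/day


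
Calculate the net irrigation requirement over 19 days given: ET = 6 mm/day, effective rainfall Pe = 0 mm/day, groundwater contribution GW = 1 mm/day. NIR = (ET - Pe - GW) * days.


Daily deficit = ET - Pe - GW = 6 - 0 - 1 = 5 mm/day
NIR = 5 * 19 = 95 mm

95.0000 mm


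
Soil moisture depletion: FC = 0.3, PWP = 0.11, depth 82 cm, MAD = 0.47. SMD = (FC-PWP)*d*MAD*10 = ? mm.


SMD = (FC - PWP) * d * MAD * 10
SMD = (0.3 - 0.11) * 82 * 0.47 * 10
SMD = 0.1900 * 82 * 0.47 * 10

73.2260 mm


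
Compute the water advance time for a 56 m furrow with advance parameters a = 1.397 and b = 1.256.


t = (L/a)^(1/b)
t = (56/1.397)^(1/1.256)
t = 40.085898^(1/1.256)

18.8915 min


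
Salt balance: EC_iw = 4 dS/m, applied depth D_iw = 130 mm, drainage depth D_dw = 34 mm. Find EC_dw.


EC_dw = EC_iw * D_iw / D_dw
EC_dw = 4 * 130 / 34
EC_dw = 520 / 34

15.2941 dS/m


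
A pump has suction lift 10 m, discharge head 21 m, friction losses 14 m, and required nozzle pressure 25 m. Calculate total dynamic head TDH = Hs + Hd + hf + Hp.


TDH = Hs + Hd + hf + Hp = 10 + 21 + 14 + 25 = 70

70 m


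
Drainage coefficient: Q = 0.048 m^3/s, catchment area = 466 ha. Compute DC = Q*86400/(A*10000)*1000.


DC = Q * 86400 / (A * 10000) * 1000
DC = 0.048 * 86400 / (466 * 10000) * 1000
DC = 4147200.0000 / 4660000

0.8900 mm/day


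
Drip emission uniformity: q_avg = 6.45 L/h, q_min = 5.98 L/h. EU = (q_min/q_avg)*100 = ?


EU = (q_min/q_avg)*100 = (5.98/6.45)*100 = 92.7132%

92.7132 %


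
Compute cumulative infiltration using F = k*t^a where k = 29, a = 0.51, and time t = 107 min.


F = k * t^a = 29 * 107^0.51
F = 29 * 10.838913

314.3285 mm


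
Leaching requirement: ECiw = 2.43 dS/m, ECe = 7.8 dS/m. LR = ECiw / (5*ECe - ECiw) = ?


LR = ECiw / (5*ECe - ECiw)
LR = 2.43 / (5*7.8 - 2.43)
LR = 2.43 / 36.5700

0.0664


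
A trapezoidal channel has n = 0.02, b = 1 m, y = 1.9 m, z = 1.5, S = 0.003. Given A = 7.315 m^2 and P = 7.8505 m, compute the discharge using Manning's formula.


R = A/P = 7.315/7.8505 = 0.931788
Q = (1/0.02) * 7.315 * 0.931788^(2/3) * 0.003^0.5

19.1113 m^3/s


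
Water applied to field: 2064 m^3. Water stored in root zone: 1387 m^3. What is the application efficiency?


Ea = V_root / V_field * 100 = 1387 / 2064 * 100 = 67.1996%

67.1996 %


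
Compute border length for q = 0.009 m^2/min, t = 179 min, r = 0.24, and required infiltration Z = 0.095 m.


L = q*t/((1+r)*Z)
L = 0.009*179/((1+0.24)*0.095)
L = 1.611/0.1178

13.6757 m


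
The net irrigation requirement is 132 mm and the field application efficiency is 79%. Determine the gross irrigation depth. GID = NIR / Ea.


Ea = 79% = 0.79
GID = NIR / Ea = 132 / 0.79 = 167.0886 mm

167.0886 mm


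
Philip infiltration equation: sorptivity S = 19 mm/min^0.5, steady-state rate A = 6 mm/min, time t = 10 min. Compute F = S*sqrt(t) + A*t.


F = S*sqrt(t) + A*t
F = 19*sqrt(10) + 6*10
F = 19*3.162278 + 60

120.0833 mm


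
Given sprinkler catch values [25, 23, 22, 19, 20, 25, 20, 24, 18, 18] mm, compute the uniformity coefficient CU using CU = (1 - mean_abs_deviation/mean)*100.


mean = 21.400000 mm
MAD = 2.400000 mm
CU = (1 - 2.400000/21.400000)*100

88.7850 %


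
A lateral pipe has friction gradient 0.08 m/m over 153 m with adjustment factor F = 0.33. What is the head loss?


hf = J * L * F = 0.08 * 153 * 0.33 = 4.0392 m

4.0392 m


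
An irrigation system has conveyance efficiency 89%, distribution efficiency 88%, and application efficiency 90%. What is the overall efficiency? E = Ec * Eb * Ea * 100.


Ec = 0.89, Eb = 0.88, Ea = 0.9
E = 0.89 * 0.88 * 0.9 * 100 = 70.4880%

70.4880 %


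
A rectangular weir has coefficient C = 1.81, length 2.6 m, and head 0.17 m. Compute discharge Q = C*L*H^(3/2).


Q = C * L * H^(3/2) = 1.81 * 2.6 * 0.17^1.5 = 1.81 * 2.6 * 0.070093

0.3299 m^3/s


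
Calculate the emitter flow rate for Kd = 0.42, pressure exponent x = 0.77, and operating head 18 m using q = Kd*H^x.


q = Kd * H^x = 0.42 * 18^0.77 = 0.42 * 9.258909

3.8887 L/h


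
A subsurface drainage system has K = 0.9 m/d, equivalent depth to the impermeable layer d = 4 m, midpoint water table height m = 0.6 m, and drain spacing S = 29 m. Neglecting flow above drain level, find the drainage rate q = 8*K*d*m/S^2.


q = 8*K*d*m/S^2
q = 8*0.9*4*0.6/29^2
q = 17.2800 / 841

0.0205 m/d


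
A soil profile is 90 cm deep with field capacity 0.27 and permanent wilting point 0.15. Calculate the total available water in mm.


AWC = (FC - PWP) * d * 10
AWC = (0.27 - 0.15) * 90 * 10
AWC = 0.1200 * 90 * 10

108.0000 mm


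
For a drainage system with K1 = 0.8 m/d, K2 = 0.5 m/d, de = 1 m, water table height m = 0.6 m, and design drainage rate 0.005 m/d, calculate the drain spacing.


S^2 = 8*K2*de*m/q + 4*K1*m^2/q
S^2 = 8*0.5*1*0.6/0.005 + 4*0.8*0.6^2/0.005
S = sqrt(710.4000)

26.6533 m


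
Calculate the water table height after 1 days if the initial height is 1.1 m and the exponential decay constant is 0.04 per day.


m = m0 * exp(-k*t)
m = 1.1 * exp(-0.04 * 1)
m = 1.1 * exp(-0.0400)

1.0569 m


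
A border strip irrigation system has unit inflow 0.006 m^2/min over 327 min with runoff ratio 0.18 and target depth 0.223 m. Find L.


L = q*t/((1+r)*Z)
L = 0.006*327/((1+0.18)*0.223)
L = 1.962/0.26314

7.4561 m


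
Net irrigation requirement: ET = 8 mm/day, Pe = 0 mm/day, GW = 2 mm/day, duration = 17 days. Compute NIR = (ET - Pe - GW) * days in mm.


Daily deficit = ET - Pe - GW = 8 - 0 - 2 = 6 mm/day
NIR = 6 * 17 = 102 mm

102.0000 mm


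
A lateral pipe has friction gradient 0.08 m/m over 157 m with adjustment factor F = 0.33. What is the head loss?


hf = J * L * F = 0.08 * 157 * 0.33 = 4.1448 m

4.1448 m


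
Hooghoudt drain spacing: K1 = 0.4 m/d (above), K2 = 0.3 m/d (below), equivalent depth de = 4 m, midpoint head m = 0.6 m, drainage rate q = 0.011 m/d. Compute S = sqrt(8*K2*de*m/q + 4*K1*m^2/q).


S^2 = 8*K2*de*m/q + 4*K1*m^2/q
S^2 = 8*0.3*4*0.6/0.011 + 4*0.4*0.6^2/0.011
S = sqrt(576.0000)

24.0000 m


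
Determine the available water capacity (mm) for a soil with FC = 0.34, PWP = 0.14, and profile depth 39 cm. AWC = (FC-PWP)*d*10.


AWC = (FC - PWP) * d * 10
AWC = (0.34 - 0.14) * 39 * 10
AWC = 0.2000 * 39 * 10

78.0000 mm


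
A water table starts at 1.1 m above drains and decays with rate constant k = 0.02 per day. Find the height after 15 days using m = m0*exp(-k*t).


m = m0 * exp(-k*t)
m = 1.1 * exp(-0.02 * 15)
m = 1.1 * exp(-0.3000)

0.8149 m


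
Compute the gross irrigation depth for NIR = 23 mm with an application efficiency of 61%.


Ea = 61% = 0.61
GID = NIR / Ea = 23 / 0.61 = 37.7049 mm

37.7049 mm


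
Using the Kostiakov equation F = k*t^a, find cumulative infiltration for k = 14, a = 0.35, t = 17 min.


F = k * t^a = 14 * 17^0.35
F = 14 * 2.695610

37.7385 mm


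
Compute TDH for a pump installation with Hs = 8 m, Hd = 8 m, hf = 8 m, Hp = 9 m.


TDH = Hs + Hd + hf + Hp = 8 + 8 + 8 + 9 = 33

33 m


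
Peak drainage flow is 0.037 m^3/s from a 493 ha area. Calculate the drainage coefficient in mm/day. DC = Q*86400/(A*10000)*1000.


DC = Q * 86400 / (A * 10000) * 1000
DC = 0.037 * 86400 / (493 * 10000) * 1000
DC = 3196800.0000 / 4930000

0.6484 mm/day


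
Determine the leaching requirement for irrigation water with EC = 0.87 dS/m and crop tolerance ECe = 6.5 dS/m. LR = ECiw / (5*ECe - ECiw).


LR = ECiw / (5*ECe - ECiw)
LR = 0.87 / (5*6.5 - 0.87)
LR = 0.87 / 31.6300

0.0275


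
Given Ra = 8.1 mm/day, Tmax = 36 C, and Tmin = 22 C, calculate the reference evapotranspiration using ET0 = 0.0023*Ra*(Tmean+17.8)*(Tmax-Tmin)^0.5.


Tmean = (Tmax + Tmin)/2 = (36 + 22)/2 = 29.0
ET0 = 0.0023 * 8.1 * (29.0 + 17.8) * sqrt(36 - 22)
ET0 = 0.0023 * 8.1 * 46.8 * 3.741657

3.2623 mm/day


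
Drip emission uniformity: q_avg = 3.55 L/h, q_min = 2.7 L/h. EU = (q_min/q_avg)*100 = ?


EU = (q_min/q_avg)*100 = (2.7/3.55)*100 = 76.0563%

76.0563 %


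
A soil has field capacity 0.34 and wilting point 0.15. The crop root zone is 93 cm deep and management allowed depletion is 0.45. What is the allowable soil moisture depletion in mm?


SMD = (FC - PWP) * d * MAD * 10
SMD = (0.34 - 0.15) * 93 * 0.45 * 10
SMD = 0.1900 * 93 * 0.45 * 10

79.5150 mm


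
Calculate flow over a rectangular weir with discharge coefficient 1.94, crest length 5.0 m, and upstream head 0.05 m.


Q = C * L * H^(3/2) = 1.94 * 5.0 * 0.05^1.5 = 1.94 * 5.0 * 0.011180

0.1084 m^3/s


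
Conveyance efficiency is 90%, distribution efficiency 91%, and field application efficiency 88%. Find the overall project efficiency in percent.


Ec = 0.9, Eb = 0.91, Ea = 0.88
E = 0.9 * 0.91 * 0.88 * 100 = 72.0720%

72.0720 %


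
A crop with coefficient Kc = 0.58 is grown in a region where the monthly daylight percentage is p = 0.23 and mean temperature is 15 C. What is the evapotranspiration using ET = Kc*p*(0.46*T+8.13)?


ET = Kc * p * (0.46*T + 8.13)
ET = 0.58 * 0.23 * (0.46*15 + 8.13)
ET = 0.58 * 0.23 * 15.0300

2.0050 mm/day


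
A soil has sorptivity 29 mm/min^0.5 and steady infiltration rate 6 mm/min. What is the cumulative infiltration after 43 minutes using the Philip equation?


F = S*sqrt(t) + A*t
F = 29*sqrt(43) + 6*43
F = 29*6.557439 + 258

448.1657 mm


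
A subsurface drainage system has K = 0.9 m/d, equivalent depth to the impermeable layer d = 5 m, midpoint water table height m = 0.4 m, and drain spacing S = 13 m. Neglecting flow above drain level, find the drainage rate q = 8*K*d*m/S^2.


q = 8*K*d*m/S^2
q = 8*0.9*5*0.4/13^2
q = 14.4000 / 169

0.0852 m/d


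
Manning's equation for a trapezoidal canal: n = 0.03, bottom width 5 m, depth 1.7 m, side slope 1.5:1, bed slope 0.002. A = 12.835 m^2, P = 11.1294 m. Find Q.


R = A/P = 12.835/11.1294 = 1.153252
Q = (1/0.03) * 12.835 * 1.153252^(2/3) * 0.002^0.5

21.0413 m^3/s


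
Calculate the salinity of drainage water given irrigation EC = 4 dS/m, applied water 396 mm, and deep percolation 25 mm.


EC_dw = EC_iw * D_iw / D_dw
EC_dw = 4 * 396 / 25
EC_dw = 1584 / 25

63.3600 dS/m


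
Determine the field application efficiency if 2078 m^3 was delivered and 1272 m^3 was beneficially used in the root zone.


Ea = V_root / V_field * 100 = 1272 / 2078 * 100 = 61.2127%

61.2127 %


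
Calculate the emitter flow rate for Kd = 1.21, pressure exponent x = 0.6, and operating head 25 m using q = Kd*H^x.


q = Kd * H^x = 1.21 * 25^0.6 = 1.21 * 6.898648

8.3474 L/h


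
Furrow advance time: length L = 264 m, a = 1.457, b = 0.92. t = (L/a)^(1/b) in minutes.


t = (L/a)^(1/b)
t = (264/1.457)^(1/0.92)
t = 181.194235^(1/0.92)

284.7769 min


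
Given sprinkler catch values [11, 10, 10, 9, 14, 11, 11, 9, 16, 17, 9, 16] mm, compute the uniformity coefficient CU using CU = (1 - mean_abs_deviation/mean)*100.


mean = 11.916667 mm
MAD = 2.555556 mm
CU = (1 - 2.555556/11.916667)*100

78.5548 %


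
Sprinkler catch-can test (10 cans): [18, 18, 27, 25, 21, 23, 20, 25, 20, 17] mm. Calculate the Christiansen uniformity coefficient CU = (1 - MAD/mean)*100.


mean = 21.400000 mm
MAD = 2.880000 mm
CU = (1 - 2.880000/21.400000)*100

86.5421 %


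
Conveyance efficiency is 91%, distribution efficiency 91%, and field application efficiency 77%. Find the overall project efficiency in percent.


Ec = 0.91, Eb = 0.91, Ea = 0.77
E = 0.91 * 0.91 * 0.77 * 100 = 63.7637%

63.7637 %


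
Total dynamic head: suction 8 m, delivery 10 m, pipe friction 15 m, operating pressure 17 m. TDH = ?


TDH = Hs + Hd + hf + Hp = 8 + 10 + 15 + 17 = 50

50 m


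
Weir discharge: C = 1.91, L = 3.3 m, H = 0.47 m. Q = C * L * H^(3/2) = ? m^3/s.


Q = C * L * H^(3/2) = 1.91 * 3.3 * 0.47^1.5 = 1.91 * 3.3 * 0.322216

2.0309 m^3/s


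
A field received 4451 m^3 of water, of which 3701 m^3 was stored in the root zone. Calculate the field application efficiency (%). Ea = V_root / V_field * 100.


Ea = V_root / V_field * 100 = 3701 / 4451 * 100 = 83.1499%

83.1499 %


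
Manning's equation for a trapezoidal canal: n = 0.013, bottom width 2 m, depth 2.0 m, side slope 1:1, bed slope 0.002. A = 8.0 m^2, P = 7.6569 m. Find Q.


R = A/P = 8.0/7.6569 = 1.044809
Q = (1/0.013) * 8.0 * 1.044809^(2/3) * 0.002^0.5

28.3369 m^3/s


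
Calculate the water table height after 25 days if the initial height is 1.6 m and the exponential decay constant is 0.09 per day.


m = m0 * exp(-k*t)
m = 1.6 * exp(-0.09 * 25)
m = 1.6 * exp(-2.2500)

0.1686 m


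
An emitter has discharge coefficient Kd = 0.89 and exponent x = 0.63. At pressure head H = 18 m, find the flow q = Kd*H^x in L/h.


q = Kd * H^x = 0.89 * 18^0.63 = 0.89 * 6.177627

5.4981 L/h


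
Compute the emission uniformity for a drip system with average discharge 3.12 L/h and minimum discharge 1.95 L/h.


EU = (q_min/q_avg)*100 = (1.95/3.12)*100 = 62.5000%

62.5000 %


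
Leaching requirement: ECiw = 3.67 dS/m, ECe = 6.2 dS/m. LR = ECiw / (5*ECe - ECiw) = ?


LR = ECiw / (5*ECe - ECiw)
LR = 3.67 / (5*6.2 - 3.67)
LR = 3.67 / 27.3300

0.1343


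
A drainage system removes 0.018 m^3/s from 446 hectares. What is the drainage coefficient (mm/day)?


DC = Q * 86400 / (A * 10000) * 1000
DC = 0.018 * 86400 / (446 * 10000) * 1000
DC = 1555200.0000 / 4460000

0.3487 mm/day


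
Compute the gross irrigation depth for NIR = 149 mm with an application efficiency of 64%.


Ea = 64% = 0.64
GID = NIR / Ea = 149 / 0.64 = 232.8125 mm

232.8125 mm


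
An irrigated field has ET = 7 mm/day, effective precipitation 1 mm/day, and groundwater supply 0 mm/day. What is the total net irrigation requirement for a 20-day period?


Daily deficit = ET - Pe - GW = 7 - 1 - 0 = 6 mm/day
NIR = 6 * 20 = 120 mm

120.0000 mm


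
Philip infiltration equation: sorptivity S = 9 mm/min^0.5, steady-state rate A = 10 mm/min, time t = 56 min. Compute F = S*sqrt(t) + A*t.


F = S*sqrt(t) + A*t
F = 9*sqrt(56) + 10*56
F = 9*7.483315 + 560

627.3498 mm


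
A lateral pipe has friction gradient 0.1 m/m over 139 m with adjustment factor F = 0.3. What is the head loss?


hf = J * L * F = 0.1 * 139 * 0.3 = 4.1700 m

4.1700 m


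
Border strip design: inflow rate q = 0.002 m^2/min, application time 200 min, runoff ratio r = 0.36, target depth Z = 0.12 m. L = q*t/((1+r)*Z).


L = q*t/((1+r)*Z)
L = 0.002*200/((1+0.36)*0.12)
L = 0.4/0.1632

2.4510 m


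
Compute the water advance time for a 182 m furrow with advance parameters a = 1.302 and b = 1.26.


t = (L/a)^(1/b)
t = (182/1.302)^(1/1.26)
t = 139.784946^(1/1.26)

50.4367 min


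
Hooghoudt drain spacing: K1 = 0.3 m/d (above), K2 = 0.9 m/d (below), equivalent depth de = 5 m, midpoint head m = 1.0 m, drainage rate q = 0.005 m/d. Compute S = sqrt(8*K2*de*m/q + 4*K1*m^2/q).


S^2 = 8*K2*de*m/q + 4*K1*m^2/q
S^2 = 8*0.9*5*1.0/0.005 + 4*0.3*1.0^2/0.005
S = sqrt(7440.0000)

86.2554 m


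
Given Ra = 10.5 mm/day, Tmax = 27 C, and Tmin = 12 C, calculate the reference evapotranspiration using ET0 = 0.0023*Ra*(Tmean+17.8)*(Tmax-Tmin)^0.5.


Tmean = (Tmax + Tmin)/2 = (27 + 12)/2 = 19.5
ET0 = 0.0023 * 10.5 * (19.5 + 17.8) * sqrt(27 - 12)
ET0 = 0.0023 * 10.5 * 37.3 * 3.872983

3.4888 mm/day


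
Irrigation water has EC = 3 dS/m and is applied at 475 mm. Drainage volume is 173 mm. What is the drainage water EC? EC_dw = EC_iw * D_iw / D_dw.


EC_dw = EC_iw * D_iw / D_dw
EC_dw = 3 * 475 / 173
EC_dw = 1425 / 173

8.2370 dS/m


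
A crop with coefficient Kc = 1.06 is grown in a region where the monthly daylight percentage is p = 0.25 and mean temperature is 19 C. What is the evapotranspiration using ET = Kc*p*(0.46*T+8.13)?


ET = Kc * p * (0.46*T + 8.13)
ET = 1.06 * 0.25 * (0.46*19 + 8.13)
ET = 1.06 * 0.25 * 16.8700

4.4706 mm/day


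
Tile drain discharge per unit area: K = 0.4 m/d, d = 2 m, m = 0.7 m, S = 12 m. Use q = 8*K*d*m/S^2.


q = 8*K*d*m/S^2
q = 8*0.4*2*0.7/12^2
q = 4.4800 / 144

0.0311 m/d


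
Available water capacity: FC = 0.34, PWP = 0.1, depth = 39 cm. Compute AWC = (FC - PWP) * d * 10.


AWC = (FC - PWP) * d * 10
AWC = (0.34 - 0.1) * 39 * 10
AWC = 0.2400 * 39 * 10

93.6000 mm


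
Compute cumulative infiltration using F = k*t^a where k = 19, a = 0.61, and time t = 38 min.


F = k * t^a = 19 * 38^0.61
F = 19 * 9.197462

174.7518 mm


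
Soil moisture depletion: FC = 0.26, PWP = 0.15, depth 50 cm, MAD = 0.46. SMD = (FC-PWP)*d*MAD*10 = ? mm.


SMD = (FC - PWP) * d * MAD * 10
SMD = (0.26 - 0.15) * 50 * 0.46 * 10
SMD = 0.1100 * 50 * 0.46 * 10

25.3000 mm


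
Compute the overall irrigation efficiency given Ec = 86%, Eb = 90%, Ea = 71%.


Ec = 0.86, Eb = 0.9, Ea = 0.71
E = 0.86 * 0.9 * 0.71 * 100 = 54.9540%

54.9540 %


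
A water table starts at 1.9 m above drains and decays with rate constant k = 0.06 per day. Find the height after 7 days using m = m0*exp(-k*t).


m = m0 * exp(-k*t)
m = 1.9 * exp(-0.06 * 7)
m = 1.9 * exp(-0.4200)

1.2484 m


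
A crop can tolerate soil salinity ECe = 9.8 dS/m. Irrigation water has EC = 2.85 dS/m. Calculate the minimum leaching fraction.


LR = ECiw / (5*ECe - ECiw)
LR = 2.85 / (5*9.8 - 2.85)
LR = 2.85 / 46.1500

0.0618


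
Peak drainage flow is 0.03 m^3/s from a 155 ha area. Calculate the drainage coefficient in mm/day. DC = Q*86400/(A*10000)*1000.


DC = Q * 86400 / (A * 10000) * 1000
DC = 0.03 * 86400 / (155 * 10000) * 1000
DC = 2592000.0000 / 1550000

1.6723 mm/day


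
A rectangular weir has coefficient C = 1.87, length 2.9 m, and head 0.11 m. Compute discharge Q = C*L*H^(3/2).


Q = C * L * H^(3/2) = 1.87 * 2.9 * 0.11^1.5 = 1.87 * 2.9 * 0.036483

0.1978 m^3/s


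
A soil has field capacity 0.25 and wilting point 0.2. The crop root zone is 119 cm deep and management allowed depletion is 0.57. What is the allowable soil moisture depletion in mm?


SMD = (FC - PWP) * d * MAD * 10
SMD = (0.25 - 0.2) * 119 * 0.57 * 10
SMD = 0.0500 * 119 * 0.57 * 10

33.9150 mm


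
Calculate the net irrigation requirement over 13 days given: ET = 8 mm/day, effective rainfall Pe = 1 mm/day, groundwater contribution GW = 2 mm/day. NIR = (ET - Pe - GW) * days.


Daily deficit = ET - Pe - GW = 8 - 1 - 2 = 5 mm/day
NIR = 5 * 13 = 65 mm

65.0000 mm


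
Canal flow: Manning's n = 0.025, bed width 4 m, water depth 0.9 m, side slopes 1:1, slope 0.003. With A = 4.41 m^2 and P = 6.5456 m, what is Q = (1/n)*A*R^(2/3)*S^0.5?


R = A/P = 4.41/6.5456 = 0.673735
Q = (1/0.025) * 4.41 * 0.673735^(2/3) * 0.003^0.5

7.4254 m^3/s


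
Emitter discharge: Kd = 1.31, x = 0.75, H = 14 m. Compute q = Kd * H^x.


q = Kd * H^x = 1.31 * 14^0.75 = 1.31 * 7.237624

9.4813 L/h


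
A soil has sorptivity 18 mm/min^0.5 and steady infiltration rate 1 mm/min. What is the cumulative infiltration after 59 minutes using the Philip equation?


F = S*sqrt(t) + A*t
F = 18*sqrt(59) + 1*59
F = 18*7.681146 + 59

197.2606 mm


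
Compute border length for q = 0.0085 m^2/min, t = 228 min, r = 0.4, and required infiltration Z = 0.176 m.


L = q*t/((1+r)*Z)
L = 0.0085*228/((1+0.4)*0.176)
L = 1.938/0.2464

7.8653 m


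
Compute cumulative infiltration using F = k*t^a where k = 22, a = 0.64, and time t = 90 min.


F = k * t^a = 22 * 90^0.64
F = 22 * 17.812103

391.8663 mm


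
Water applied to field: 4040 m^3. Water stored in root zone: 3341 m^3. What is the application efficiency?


Ea = V_root / V_field * 100 = 3341 / 4040 * 100 = 82.6980%

82.6980 %


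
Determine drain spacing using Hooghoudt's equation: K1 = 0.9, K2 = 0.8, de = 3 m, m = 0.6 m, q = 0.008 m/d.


S^2 = 8*K2*de*m/q + 4*K1*m^2/q
S^2 = 8*0.8*3*0.6/0.008 + 4*0.9*0.6^2/0.008
S = sqrt(1602.0000)

40.0250 m


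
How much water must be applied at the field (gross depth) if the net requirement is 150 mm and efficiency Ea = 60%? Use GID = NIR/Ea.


Ea = 60% = 0.6
GID = NIR / Ea = 150 / 0.6 = 250.0000 mm

250.0000 mm


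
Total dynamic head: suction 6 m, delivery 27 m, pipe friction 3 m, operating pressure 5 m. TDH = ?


TDH = Hs + Hd + hf + Hp = 6 + 27 + 3 + 5 = 41

41 m


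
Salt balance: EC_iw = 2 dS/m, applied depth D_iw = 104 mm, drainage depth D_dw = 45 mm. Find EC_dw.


EC_dw = EC_iw * D_iw / D_dw
EC_dw = 2 * 104 / 45
EC_dw = 208 / 45

4.6222 dS/m


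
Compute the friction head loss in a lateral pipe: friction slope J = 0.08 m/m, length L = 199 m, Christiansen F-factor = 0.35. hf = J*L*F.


hf = J * L * F = 0.08 * 199 * 0.35 = 5.5720 m

5.5720 m


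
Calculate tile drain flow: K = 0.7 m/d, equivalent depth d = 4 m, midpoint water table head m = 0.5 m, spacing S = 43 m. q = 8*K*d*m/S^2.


q = 8*K*d*m/S^2
q = 8*0.7*4*0.5/43^2
q = 11.2000 / 1849

0.0061 m/d


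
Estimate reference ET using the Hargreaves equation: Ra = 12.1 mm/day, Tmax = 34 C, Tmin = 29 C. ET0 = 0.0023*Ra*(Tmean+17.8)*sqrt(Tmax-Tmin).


Tmean = (Tmax + Tmin)/2 = (34 + 29)/2 = 31.5
ET0 = 0.0023 * 12.1 * (31.5 + 17.8) * sqrt(34 - 29)
ET0 = 0.0023 * 12.1 * 49.3 * 2.236068

3.0679 mm/day


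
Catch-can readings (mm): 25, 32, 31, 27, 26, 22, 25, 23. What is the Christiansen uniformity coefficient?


mean = 26.375000 mm
MAD = 2.718750 mm
CU = (1 - 2.718750/26.375000)*100

89.6919 %


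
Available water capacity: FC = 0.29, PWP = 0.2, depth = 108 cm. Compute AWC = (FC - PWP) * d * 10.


AWC = (FC - PWP) * d * 10
AWC = (0.29 - 0.2) * 108 * 10
AWC = 0.0900 * 108 * 10

97.2000 mm


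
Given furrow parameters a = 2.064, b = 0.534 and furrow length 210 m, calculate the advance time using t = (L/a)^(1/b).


t = (L/a)^(1/b)
t = (210/2.064)^(1/0.534)
t = 101.744186^(1/0.534)

5746.2071 min


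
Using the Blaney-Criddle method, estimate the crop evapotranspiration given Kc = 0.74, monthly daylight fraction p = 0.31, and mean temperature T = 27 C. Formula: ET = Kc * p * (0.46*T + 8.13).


ET = Kc * p * (0.46*T + 8.13)
ET = 0.74 * 0.31 * (0.46*27 + 8.13)
ET = 0.74 * 0.31 * 20.5500

4.7142 mm/day


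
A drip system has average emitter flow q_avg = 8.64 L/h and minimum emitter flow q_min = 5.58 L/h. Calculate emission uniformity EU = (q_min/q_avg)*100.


EU = (q_min/q_avg)*100 = (5.58/8.64)*100 = 64.5833%

64.5833 %


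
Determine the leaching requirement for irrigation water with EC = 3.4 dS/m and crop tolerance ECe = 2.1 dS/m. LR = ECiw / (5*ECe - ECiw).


LR = ECiw / (5*ECe - ECiw)
LR = 3.4 / (5*2.1 - 3.4)
LR = 3.4 / 7.1000

0.4789


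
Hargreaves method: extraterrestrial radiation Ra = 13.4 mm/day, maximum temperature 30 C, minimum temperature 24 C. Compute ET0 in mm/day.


Tmean = (Tmax + Tmin)/2 = (30 + 24)/2 = 27.0
ET0 = 0.0023 * 13.4 * (27.0 + 17.8) * sqrt(30 - 24)
ET0 = 0.0023 * 13.4 * 44.8 * 2.449490

3.3821 mm/day


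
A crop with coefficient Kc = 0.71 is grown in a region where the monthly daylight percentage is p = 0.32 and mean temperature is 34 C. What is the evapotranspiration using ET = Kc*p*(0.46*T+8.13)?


ET = Kc * p * (0.46*T + 8.13)
ET = 0.71 * 0.32 * (0.46*34 + 8.13)
ET = 0.71 * 0.32 * 23.7700

5.4005 mm/day


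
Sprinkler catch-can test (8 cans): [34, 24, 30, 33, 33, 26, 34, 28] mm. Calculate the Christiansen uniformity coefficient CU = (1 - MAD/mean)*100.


mean = 30.250000 mm
MAD = 3.250000 mm
CU = (1 - 3.250000/30.250000)*100

89.2562 %


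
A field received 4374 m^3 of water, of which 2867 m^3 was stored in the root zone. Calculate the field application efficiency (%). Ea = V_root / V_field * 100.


Ea = V_root / V_field * 100 = 2867 / 4374 * 100 = 65.5464%

65.5464 %


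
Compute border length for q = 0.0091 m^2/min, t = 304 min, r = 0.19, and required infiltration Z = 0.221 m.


L = q*t/((1+r)*Z)
L = 0.0091*304/((1+0.19)*0.221)
L = 2.7664/0.26299

10.5190 m


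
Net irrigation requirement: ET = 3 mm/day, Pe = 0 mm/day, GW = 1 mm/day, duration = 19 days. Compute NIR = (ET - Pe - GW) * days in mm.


Daily deficit = ET - Pe - GW = 3 - 0 - 1 = 2 mm/day
NIR = 2 * 19 = 38 mm

38.0000 mm


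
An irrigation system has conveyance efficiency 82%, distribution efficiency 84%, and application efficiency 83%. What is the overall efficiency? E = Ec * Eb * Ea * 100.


Ec = 0.82, Eb = 0.84, Ea = 0.83
E = 0.82 * 0.84 * 0.83 * 100 = 57.1704%

57.1704 %


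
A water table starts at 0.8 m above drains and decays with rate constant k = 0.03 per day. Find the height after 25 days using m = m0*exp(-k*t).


m = m0 * exp(-k*t)
m = 0.8 * exp(-0.03 * 25)
m = 0.8 * exp(-0.7500)

0.3779 m


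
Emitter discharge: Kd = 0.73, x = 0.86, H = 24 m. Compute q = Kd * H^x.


q = Kd * H^x = 0.73 * 24^0.86 = 0.73 * 15.380897

11.2281 L/h


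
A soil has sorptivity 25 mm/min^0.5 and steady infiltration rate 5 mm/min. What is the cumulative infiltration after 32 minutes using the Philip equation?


F = S*sqrt(t) + A*t
F = 25*sqrt(32) + 5*32
F = 25*5.656854 + 160

301.4213 mm


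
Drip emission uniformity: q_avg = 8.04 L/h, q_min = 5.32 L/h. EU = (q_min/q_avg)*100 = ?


EU = (q_min/q_avg)*100 = (5.32/8.04)*100 = 66.1692%

66.1692 %


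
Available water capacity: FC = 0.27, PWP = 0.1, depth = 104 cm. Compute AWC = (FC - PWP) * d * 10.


AWC = (FC - PWP) * d * 10
AWC = (0.27 - 0.1) * 104 * 10
AWC = 0.1700 * 104 * 10

176.8000 mm


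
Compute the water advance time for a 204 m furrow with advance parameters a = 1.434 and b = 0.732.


t = (L/a)^(1/b)
t = (204/1.434)^(1/0.732)
t = 142.259414^(1/0.732)

873.7104 min


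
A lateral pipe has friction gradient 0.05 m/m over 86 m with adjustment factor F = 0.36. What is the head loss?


hf = J * L * F = 0.05 * 86 * 0.36 = 1.5480 m

1.5480 m


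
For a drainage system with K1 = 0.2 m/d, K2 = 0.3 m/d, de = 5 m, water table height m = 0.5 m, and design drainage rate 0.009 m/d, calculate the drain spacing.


S^2 = 8*K2*de*m/q + 4*K1*m^2/q
S^2 = 8*0.3*5*0.5/0.009 + 4*0.2*0.5^2/0.009
S = sqrt(688.8889)

26.2467 m


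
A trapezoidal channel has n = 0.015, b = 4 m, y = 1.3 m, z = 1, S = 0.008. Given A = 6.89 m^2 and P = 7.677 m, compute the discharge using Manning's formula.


R = A/P = 6.89/7.677 = 0.897486
Q = (1/0.015) * 6.89 * 0.897486^(2/3) * 0.008^0.5

38.2259 m^3/s


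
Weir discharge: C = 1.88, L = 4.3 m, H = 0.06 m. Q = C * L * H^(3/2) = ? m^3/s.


Q = C * L * H^(3/2) = 1.88 * 4.3 * 0.06^1.5 = 1.88 * 4.3 * 0.014697

0.1188 m^3/s


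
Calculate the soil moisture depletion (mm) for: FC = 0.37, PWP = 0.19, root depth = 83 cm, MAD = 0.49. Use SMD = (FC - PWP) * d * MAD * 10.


SMD = (FC - PWP) * d * MAD * 10
SMD = (0.37 - 0.19) * 83 * 0.49 * 10
SMD = 0.1800 * 83 * 0.49 * 10

73.2060 mm


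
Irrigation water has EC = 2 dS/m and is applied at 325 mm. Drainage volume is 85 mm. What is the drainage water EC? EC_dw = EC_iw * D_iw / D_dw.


EC_dw = EC_iw * D_iw / D_dw
EC_dw = 2 * 325 / 85
EC_dw = 650 / 85

7.6471 dS/m


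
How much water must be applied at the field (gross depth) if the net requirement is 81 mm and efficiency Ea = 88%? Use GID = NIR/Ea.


Ea = 88% = 0.88
GID = NIR / Ea = 81 / 0.88 = 92.0455 mm

92.0455 mm


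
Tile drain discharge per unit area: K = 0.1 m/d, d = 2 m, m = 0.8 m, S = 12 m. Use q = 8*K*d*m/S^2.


q = 8*K*d*m/S^2
q = 8*0.1*2*0.8/12^2
q = 1.2800 / 144

0.0089 m/d


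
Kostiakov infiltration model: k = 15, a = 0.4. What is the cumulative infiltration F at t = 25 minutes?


F = k * t^a = 15 * 25^0.4
F = 15 * 3.623898

54.3585 mm
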